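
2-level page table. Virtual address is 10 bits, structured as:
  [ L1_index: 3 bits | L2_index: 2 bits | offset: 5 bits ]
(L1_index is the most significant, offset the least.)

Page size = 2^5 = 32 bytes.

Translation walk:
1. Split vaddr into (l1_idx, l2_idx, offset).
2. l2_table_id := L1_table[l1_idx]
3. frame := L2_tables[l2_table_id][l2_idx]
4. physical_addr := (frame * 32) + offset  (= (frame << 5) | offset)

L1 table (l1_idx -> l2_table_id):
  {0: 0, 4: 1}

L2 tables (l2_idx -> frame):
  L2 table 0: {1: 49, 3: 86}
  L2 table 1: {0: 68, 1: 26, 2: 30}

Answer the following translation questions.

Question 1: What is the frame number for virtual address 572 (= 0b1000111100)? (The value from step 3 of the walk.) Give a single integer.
vaddr = 572: l1_idx=4, l2_idx=1
L1[4] = 1; L2[1][1] = 26

Answer: 26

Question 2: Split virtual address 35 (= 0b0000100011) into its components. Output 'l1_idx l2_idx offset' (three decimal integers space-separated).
vaddr = 35 = 0b0000100011
  top 3 bits -> l1_idx = 0
  next 2 bits -> l2_idx = 1
  bottom 5 bits -> offset = 3

Answer: 0 1 3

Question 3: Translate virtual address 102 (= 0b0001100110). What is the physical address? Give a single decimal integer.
Answer: 2758

Derivation:
vaddr = 102 = 0b0001100110
Split: l1_idx=0, l2_idx=3, offset=6
L1[0] = 0
L2[0][3] = 86
paddr = 86 * 32 + 6 = 2758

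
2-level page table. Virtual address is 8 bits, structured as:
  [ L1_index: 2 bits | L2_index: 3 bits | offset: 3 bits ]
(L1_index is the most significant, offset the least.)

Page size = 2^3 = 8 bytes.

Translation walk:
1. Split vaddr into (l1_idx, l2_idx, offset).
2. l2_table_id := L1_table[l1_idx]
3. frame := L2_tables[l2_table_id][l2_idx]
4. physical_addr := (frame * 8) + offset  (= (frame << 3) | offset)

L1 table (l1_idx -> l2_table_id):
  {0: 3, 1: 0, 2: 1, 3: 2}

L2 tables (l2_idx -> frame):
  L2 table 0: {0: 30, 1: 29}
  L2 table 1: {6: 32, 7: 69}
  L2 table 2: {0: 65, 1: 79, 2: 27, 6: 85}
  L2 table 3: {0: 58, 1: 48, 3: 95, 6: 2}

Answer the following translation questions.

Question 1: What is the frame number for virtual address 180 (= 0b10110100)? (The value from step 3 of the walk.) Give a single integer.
vaddr = 180: l1_idx=2, l2_idx=6
L1[2] = 1; L2[1][6] = 32

Answer: 32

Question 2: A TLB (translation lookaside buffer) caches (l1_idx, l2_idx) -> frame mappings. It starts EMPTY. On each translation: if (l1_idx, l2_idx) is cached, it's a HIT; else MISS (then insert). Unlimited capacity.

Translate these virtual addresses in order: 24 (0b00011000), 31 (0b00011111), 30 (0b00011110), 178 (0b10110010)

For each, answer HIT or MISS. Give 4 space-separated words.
Answer: MISS HIT HIT MISS

Derivation:
vaddr=24: (0,3) not in TLB -> MISS, insert
vaddr=31: (0,3) in TLB -> HIT
vaddr=30: (0,3) in TLB -> HIT
vaddr=178: (2,6) not in TLB -> MISS, insert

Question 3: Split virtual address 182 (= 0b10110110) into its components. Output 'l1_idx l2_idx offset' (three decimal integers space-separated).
vaddr = 182 = 0b10110110
  top 2 bits -> l1_idx = 2
  next 3 bits -> l2_idx = 6
  bottom 3 bits -> offset = 6

Answer: 2 6 6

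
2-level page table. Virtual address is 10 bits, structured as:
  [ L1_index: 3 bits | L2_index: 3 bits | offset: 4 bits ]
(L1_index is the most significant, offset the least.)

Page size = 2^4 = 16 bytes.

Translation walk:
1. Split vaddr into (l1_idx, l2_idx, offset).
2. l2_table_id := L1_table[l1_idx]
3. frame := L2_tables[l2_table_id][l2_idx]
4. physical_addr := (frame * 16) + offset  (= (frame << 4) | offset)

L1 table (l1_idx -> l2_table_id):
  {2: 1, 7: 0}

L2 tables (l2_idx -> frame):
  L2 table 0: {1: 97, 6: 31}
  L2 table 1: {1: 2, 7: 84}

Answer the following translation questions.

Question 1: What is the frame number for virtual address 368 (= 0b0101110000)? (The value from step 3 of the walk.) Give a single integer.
Answer: 84

Derivation:
vaddr = 368: l1_idx=2, l2_idx=7
L1[2] = 1; L2[1][7] = 84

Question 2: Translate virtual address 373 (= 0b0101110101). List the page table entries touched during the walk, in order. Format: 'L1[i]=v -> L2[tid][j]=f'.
Answer: L1[2]=1 -> L2[1][7]=84

Derivation:
vaddr = 373 = 0b0101110101
Split: l1_idx=2, l2_idx=7, offset=5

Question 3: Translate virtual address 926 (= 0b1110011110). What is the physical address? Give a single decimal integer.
Answer: 1566

Derivation:
vaddr = 926 = 0b1110011110
Split: l1_idx=7, l2_idx=1, offset=14
L1[7] = 0
L2[0][1] = 97
paddr = 97 * 16 + 14 = 1566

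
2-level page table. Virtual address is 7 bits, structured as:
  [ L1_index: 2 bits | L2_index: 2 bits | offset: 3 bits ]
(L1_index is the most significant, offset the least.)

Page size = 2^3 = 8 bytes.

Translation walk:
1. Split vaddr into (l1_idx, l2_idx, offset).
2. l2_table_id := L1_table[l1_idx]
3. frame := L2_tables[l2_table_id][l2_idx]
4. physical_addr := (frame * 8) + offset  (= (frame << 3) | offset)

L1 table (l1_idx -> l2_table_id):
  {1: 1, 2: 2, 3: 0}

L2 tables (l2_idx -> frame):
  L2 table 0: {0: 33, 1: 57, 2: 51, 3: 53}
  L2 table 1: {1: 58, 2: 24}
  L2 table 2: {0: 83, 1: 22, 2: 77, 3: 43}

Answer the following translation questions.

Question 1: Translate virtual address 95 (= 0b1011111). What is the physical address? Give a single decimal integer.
Answer: 351

Derivation:
vaddr = 95 = 0b1011111
Split: l1_idx=2, l2_idx=3, offset=7
L1[2] = 2
L2[2][3] = 43
paddr = 43 * 8 + 7 = 351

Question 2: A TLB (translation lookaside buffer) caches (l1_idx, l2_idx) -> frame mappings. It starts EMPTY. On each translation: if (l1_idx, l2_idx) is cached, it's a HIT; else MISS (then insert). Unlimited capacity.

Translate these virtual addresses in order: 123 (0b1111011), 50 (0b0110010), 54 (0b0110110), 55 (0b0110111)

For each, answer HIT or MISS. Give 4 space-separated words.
vaddr=123: (3,3) not in TLB -> MISS, insert
vaddr=50: (1,2) not in TLB -> MISS, insert
vaddr=54: (1,2) in TLB -> HIT
vaddr=55: (1,2) in TLB -> HIT

Answer: MISS MISS HIT HIT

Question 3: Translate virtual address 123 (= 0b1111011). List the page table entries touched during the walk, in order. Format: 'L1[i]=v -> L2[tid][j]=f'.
Answer: L1[3]=0 -> L2[0][3]=53

Derivation:
vaddr = 123 = 0b1111011
Split: l1_idx=3, l2_idx=3, offset=3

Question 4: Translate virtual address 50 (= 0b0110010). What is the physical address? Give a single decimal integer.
Answer: 194

Derivation:
vaddr = 50 = 0b0110010
Split: l1_idx=1, l2_idx=2, offset=2
L1[1] = 1
L2[1][2] = 24
paddr = 24 * 8 + 2 = 194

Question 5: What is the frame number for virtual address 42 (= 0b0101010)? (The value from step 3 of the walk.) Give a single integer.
vaddr = 42: l1_idx=1, l2_idx=1
L1[1] = 1; L2[1][1] = 58

Answer: 58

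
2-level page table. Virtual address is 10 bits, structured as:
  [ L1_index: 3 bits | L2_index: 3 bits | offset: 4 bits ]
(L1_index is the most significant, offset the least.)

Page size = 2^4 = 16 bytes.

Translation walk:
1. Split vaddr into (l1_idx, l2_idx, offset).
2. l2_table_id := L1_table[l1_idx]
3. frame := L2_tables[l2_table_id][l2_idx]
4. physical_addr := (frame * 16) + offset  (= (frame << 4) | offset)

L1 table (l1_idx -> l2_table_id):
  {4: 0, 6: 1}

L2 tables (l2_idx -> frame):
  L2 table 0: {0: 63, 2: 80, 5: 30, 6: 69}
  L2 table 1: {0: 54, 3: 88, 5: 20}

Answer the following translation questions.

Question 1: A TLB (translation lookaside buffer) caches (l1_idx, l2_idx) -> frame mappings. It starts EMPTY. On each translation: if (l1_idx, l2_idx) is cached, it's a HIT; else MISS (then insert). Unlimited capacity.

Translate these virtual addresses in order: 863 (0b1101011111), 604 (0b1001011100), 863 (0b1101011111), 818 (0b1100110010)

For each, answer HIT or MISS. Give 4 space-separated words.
vaddr=863: (6,5) not in TLB -> MISS, insert
vaddr=604: (4,5) not in TLB -> MISS, insert
vaddr=863: (6,5) in TLB -> HIT
vaddr=818: (6,3) not in TLB -> MISS, insert

Answer: MISS MISS HIT MISS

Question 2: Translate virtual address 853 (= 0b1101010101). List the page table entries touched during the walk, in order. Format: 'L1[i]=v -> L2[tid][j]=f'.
Answer: L1[6]=1 -> L2[1][5]=20

Derivation:
vaddr = 853 = 0b1101010101
Split: l1_idx=6, l2_idx=5, offset=5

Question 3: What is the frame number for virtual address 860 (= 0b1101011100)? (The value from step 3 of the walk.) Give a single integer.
Answer: 20

Derivation:
vaddr = 860: l1_idx=6, l2_idx=5
L1[6] = 1; L2[1][5] = 20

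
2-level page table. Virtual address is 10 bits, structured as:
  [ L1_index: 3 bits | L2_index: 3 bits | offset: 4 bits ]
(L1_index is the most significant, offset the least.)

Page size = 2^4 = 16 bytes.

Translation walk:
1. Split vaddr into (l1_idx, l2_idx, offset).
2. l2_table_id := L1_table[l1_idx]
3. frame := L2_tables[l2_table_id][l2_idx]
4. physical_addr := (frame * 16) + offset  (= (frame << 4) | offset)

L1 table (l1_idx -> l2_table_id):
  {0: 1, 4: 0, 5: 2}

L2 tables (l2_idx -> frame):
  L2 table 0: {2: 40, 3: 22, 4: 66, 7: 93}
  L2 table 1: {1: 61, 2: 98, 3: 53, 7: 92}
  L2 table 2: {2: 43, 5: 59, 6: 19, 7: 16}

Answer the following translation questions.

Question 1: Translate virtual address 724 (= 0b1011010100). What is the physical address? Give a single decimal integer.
Answer: 948

Derivation:
vaddr = 724 = 0b1011010100
Split: l1_idx=5, l2_idx=5, offset=4
L1[5] = 2
L2[2][5] = 59
paddr = 59 * 16 + 4 = 948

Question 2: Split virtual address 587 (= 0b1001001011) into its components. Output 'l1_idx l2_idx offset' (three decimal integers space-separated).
vaddr = 587 = 0b1001001011
  top 3 bits -> l1_idx = 4
  next 3 bits -> l2_idx = 4
  bottom 4 bits -> offset = 11

Answer: 4 4 11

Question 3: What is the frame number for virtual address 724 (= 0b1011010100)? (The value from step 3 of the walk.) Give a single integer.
vaddr = 724: l1_idx=5, l2_idx=5
L1[5] = 2; L2[2][5] = 59

Answer: 59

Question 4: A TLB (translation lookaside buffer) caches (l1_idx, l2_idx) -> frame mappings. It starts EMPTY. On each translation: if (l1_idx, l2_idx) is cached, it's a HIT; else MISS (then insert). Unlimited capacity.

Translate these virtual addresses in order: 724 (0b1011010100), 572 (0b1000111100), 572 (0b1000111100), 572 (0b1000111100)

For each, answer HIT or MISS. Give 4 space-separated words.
Answer: MISS MISS HIT HIT

Derivation:
vaddr=724: (5,5) not in TLB -> MISS, insert
vaddr=572: (4,3) not in TLB -> MISS, insert
vaddr=572: (4,3) in TLB -> HIT
vaddr=572: (4,3) in TLB -> HIT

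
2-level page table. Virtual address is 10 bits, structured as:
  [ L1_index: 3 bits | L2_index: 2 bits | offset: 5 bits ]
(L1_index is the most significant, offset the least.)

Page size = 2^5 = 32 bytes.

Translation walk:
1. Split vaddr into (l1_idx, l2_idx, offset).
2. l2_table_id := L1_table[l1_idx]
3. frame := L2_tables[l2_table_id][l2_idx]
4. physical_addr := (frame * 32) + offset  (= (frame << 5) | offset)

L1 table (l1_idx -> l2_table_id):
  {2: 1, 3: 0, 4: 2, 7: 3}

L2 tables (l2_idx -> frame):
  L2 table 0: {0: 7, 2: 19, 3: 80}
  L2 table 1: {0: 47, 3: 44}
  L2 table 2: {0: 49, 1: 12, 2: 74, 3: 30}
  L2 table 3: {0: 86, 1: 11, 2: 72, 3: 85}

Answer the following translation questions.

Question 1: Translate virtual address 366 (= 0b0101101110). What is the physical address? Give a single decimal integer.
vaddr = 366 = 0b0101101110
Split: l1_idx=2, l2_idx=3, offset=14
L1[2] = 1
L2[1][3] = 44
paddr = 44 * 32 + 14 = 1422

Answer: 1422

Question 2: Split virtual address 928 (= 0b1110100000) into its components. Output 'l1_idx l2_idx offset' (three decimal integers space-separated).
vaddr = 928 = 0b1110100000
  top 3 bits -> l1_idx = 7
  next 2 bits -> l2_idx = 1
  bottom 5 bits -> offset = 0

Answer: 7 1 0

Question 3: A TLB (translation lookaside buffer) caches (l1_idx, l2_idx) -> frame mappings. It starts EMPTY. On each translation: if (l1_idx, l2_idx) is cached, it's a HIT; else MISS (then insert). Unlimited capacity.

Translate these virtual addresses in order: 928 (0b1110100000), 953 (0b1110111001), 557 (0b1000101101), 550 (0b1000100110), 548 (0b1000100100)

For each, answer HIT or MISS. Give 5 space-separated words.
vaddr=928: (7,1) not in TLB -> MISS, insert
vaddr=953: (7,1) in TLB -> HIT
vaddr=557: (4,1) not in TLB -> MISS, insert
vaddr=550: (4,1) in TLB -> HIT
vaddr=548: (4,1) in TLB -> HIT

Answer: MISS HIT MISS HIT HIT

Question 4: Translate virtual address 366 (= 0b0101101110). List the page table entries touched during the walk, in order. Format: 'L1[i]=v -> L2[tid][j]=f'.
vaddr = 366 = 0b0101101110
Split: l1_idx=2, l2_idx=3, offset=14

Answer: L1[2]=1 -> L2[1][3]=44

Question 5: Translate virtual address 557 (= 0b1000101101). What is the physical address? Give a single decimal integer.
Answer: 397

Derivation:
vaddr = 557 = 0b1000101101
Split: l1_idx=4, l2_idx=1, offset=13
L1[4] = 2
L2[2][1] = 12
paddr = 12 * 32 + 13 = 397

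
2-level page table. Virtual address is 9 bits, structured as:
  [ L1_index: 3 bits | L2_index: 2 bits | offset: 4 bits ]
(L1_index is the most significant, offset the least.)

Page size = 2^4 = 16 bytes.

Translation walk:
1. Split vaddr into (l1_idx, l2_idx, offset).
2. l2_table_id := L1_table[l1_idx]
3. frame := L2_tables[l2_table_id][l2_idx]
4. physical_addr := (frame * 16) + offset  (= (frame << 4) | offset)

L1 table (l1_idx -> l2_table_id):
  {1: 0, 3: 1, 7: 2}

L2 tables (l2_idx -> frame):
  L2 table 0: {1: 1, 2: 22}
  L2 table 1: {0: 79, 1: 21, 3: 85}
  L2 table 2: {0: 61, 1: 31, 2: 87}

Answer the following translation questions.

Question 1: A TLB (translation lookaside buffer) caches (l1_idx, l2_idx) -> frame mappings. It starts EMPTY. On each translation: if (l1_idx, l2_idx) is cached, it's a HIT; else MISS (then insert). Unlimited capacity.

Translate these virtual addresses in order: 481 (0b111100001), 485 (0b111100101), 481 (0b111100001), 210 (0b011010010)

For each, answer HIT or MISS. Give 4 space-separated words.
Answer: MISS HIT HIT MISS

Derivation:
vaddr=481: (7,2) not in TLB -> MISS, insert
vaddr=485: (7,2) in TLB -> HIT
vaddr=481: (7,2) in TLB -> HIT
vaddr=210: (3,1) not in TLB -> MISS, insert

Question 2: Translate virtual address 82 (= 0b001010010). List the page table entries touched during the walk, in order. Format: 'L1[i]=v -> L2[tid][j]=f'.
vaddr = 82 = 0b001010010
Split: l1_idx=1, l2_idx=1, offset=2

Answer: L1[1]=0 -> L2[0][1]=1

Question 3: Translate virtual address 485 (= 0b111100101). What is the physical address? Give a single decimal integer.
vaddr = 485 = 0b111100101
Split: l1_idx=7, l2_idx=2, offset=5
L1[7] = 2
L2[2][2] = 87
paddr = 87 * 16 + 5 = 1397

Answer: 1397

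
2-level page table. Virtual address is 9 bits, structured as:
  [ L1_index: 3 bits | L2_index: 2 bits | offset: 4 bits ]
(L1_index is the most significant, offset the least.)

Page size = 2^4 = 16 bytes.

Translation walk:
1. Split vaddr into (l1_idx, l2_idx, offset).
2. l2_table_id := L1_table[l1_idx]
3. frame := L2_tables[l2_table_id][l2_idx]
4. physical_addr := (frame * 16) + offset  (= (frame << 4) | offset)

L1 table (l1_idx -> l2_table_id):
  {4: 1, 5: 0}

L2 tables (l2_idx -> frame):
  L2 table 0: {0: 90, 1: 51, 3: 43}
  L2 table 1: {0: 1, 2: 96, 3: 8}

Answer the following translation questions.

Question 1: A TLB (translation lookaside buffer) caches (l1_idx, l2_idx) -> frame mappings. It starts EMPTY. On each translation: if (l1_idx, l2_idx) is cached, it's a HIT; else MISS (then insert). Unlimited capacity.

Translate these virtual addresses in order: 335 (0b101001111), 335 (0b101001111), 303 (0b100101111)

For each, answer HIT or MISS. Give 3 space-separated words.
vaddr=335: (5,0) not in TLB -> MISS, insert
vaddr=335: (5,0) in TLB -> HIT
vaddr=303: (4,2) not in TLB -> MISS, insert

Answer: MISS HIT MISS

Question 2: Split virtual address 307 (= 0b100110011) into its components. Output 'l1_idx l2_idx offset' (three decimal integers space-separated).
Answer: 4 3 3

Derivation:
vaddr = 307 = 0b100110011
  top 3 bits -> l1_idx = 4
  next 2 bits -> l2_idx = 3
  bottom 4 bits -> offset = 3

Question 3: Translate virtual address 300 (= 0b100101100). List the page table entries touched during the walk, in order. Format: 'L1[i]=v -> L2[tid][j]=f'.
vaddr = 300 = 0b100101100
Split: l1_idx=4, l2_idx=2, offset=12

Answer: L1[4]=1 -> L2[1][2]=96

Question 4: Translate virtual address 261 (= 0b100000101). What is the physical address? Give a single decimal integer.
Answer: 21

Derivation:
vaddr = 261 = 0b100000101
Split: l1_idx=4, l2_idx=0, offset=5
L1[4] = 1
L2[1][0] = 1
paddr = 1 * 16 + 5 = 21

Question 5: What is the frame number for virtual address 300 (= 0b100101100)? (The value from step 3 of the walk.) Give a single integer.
Answer: 96

Derivation:
vaddr = 300: l1_idx=4, l2_idx=2
L1[4] = 1; L2[1][2] = 96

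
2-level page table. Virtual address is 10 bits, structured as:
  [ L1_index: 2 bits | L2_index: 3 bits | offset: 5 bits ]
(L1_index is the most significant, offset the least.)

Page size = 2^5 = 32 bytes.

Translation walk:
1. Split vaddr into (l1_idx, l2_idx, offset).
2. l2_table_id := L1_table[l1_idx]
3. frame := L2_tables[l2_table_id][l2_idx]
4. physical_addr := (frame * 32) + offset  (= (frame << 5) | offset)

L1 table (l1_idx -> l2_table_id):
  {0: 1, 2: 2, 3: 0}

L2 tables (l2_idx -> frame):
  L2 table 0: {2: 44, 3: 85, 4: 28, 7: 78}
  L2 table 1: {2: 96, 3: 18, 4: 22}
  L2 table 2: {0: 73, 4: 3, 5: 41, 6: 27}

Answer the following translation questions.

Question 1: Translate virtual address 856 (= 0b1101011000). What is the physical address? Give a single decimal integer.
vaddr = 856 = 0b1101011000
Split: l1_idx=3, l2_idx=2, offset=24
L1[3] = 0
L2[0][2] = 44
paddr = 44 * 32 + 24 = 1432

Answer: 1432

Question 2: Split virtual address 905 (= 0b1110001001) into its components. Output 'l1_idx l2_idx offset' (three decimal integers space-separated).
Answer: 3 4 9

Derivation:
vaddr = 905 = 0b1110001001
  top 2 bits -> l1_idx = 3
  next 3 bits -> l2_idx = 4
  bottom 5 bits -> offset = 9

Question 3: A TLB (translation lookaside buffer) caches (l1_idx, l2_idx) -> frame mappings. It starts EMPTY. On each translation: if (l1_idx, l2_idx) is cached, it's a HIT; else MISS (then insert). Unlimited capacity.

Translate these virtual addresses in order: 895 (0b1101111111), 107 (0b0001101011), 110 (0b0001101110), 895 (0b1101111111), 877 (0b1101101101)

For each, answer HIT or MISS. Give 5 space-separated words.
vaddr=895: (3,3) not in TLB -> MISS, insert
vaddr=107: (0,3) not in TLB -> MISS, insert
vaddr=110: (0,3) in TLB -> HIT
vaddr=895: (3,3) in TLB -> HIT
vaddr=877: (3,3) in TLB -> HIT

Answer: MISS MISS HIT HIT HIT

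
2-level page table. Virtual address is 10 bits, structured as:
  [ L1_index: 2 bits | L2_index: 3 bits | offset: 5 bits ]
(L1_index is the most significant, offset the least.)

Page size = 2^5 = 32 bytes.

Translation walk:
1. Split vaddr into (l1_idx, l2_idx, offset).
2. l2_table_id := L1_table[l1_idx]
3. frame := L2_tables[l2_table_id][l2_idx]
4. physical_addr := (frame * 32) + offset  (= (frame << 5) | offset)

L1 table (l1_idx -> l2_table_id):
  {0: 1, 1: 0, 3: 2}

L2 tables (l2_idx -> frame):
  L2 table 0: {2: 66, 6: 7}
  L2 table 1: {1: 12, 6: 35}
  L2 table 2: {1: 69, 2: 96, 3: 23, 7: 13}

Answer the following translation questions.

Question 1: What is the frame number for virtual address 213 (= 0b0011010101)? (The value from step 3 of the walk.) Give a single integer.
vaddr = 213: l1_idx=0, l2_idx=6
L1[0] = 1; L2[1][6] = 35

Answer: 35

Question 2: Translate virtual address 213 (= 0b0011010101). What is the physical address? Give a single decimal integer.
Answer: 1141

Derivation:
vaddr = 213 = 0b0011010101
Split: l1_idx=0, l2_idx=6, offset=21
L1[0] = 1
L2[1][6] = 35
paddr = 35 * 32 + 21 = 1141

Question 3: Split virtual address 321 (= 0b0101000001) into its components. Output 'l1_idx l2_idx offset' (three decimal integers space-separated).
Answer: 1 2 1

Derivation:
vaddr = 321 = 0b0101000001
  top 2 bits -> l1_idx = 1
  next 3 bits -> l2_idx = 2
  bottom 5 bits -> offset = 1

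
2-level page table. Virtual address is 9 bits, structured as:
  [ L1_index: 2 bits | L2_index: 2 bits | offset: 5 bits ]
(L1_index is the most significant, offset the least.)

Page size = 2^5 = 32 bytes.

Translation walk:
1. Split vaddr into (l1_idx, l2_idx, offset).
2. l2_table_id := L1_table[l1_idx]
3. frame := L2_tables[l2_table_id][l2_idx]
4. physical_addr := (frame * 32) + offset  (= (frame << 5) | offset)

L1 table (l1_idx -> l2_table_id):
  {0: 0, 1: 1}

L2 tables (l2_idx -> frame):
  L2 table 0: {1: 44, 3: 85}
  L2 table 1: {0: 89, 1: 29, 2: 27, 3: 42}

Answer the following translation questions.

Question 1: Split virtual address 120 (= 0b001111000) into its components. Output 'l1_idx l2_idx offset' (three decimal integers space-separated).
Answer: 0 3 24

Derivation:
vaddr = 120 = 0b001111000
  top 2 bits -> l1_idx = 0
  next 2 bits -> l2_idx = 3
  bottom 5 bits -> offset = 24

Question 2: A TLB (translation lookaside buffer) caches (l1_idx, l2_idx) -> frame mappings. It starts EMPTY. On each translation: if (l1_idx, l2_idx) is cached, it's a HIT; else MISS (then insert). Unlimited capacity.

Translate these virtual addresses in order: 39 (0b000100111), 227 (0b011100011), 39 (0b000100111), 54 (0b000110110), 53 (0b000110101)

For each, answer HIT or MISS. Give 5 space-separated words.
Answer: MISS MISS HIT HIT HIT

Derivation:
vaddr=39: (0,1) not in TLB -> MISS, insert
vaddr=227: (1,3) not in TLB -> MISS, insert
vaddr=39: (0,1) in TLB -> HIT
vaddr=54: (0,1) in TLB -> HIT
vaddr=53: (0,1) in TLB -> HIT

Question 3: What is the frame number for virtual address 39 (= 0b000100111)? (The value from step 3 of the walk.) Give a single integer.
vaddr = 39: l1_idx=0, l2_idx=1
L1[0] = 0; L2[0][1] = 44

Answer: 44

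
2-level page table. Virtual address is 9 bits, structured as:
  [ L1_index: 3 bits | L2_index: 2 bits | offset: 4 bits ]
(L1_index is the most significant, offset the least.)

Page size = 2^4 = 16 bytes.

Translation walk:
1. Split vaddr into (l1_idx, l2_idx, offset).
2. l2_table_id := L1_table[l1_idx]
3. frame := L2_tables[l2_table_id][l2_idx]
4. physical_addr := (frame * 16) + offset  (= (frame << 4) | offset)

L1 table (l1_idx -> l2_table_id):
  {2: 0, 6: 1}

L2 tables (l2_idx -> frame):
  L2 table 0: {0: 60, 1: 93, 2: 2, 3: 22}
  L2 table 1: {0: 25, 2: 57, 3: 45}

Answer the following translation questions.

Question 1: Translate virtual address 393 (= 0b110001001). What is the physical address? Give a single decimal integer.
Answer: 409

Derivation:
vaddr = 393 = 0b110001001
Split: l1_idx=6, l2_idx=0, offset=9
L1[6] = 1
L2[1][0] = 25
paddr = 25 * 16 + 9 = 409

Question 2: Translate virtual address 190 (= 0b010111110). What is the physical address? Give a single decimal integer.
vaddr = 190 = 0b010111110
Split: l1_idx=2, l2_idx=3, offset=14
L1[2] = 0
L2[0][3] = 22
paddr = 22 * 16 + 14 = 366

Answer: 366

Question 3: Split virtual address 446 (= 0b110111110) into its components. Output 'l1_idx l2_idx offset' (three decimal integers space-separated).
Answer: 6 3 14

Derivation:
vaddr = 446 = 0b110111110
  top 3 bits -> l1_idx = 6
  next 2 bits -> l2_idx = 3
  bottom 4 bits -> offset = 14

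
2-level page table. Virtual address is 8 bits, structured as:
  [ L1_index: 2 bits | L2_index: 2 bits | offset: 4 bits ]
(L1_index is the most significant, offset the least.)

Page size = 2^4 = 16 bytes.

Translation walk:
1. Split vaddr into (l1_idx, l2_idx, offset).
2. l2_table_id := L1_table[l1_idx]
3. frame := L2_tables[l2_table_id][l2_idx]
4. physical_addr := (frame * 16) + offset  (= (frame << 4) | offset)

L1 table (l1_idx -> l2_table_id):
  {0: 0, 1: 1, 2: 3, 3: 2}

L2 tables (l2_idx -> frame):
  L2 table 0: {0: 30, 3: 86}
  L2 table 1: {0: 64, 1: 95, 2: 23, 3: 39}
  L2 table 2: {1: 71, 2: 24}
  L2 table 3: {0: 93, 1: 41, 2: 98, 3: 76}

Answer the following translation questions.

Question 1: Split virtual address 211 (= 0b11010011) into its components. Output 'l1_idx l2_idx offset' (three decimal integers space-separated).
Answer: 3 1 3

Derivation:
vaddr = 211 = 0b11010011
  top 2 bits -> l1_idx = 3
  next 2 bits -> l2_idx = 1
  bottom 4 bits -> offset = 3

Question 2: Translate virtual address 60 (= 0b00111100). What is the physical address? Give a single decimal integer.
vaddr = 60 = 0b00111100
Split: l1_idx=0, l2_idx=3, offset=12
L1[0] = 0
L2[0][3] = 86
paddr = 86 * 16 + 12 = 1388

Answer: 1388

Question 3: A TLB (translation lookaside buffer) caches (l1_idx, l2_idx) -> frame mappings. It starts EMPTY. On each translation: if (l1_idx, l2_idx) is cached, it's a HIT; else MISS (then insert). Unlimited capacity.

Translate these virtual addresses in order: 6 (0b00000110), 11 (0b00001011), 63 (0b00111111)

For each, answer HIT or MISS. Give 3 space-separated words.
vaddr=6: (0,0) not in TLB -> MISS, insert
vaddr=11: (0,0) in TLB -> HIT
vaddr=63: (0,3) not in TLB -> MISS, insert

Answer: MISS HIT MISS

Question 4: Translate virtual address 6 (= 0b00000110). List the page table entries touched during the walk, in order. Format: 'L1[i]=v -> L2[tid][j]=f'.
vaddr = 6 = 0b00000110
Split: l1_idx=0, l2_idx=0, offset=6

Answer: L1[0]=0 -> L2[0][0]=30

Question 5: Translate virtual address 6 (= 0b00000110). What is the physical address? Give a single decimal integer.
Answer: 486

Derivation:
vaddr = 6 = 0b00000110
Split: l1_idx=0, l2_idx=0, offset=6
L1[0] = 0
L2[0][0] = 30
paddr = 30 * 16 + 6 = 486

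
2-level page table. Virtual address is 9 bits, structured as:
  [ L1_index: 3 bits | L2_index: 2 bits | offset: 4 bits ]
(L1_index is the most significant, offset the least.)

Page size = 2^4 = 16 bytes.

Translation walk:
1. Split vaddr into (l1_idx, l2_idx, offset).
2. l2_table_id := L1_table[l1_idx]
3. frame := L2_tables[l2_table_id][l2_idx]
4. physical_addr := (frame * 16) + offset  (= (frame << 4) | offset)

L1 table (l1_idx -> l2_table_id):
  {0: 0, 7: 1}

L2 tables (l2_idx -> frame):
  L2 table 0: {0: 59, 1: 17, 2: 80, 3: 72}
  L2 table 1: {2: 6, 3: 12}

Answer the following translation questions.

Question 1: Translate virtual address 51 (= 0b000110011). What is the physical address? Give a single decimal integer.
Answer: 1155

Derivation:
vaddr = 51 = 0b000110011
Split: l1_idx=0, l2_idx=3, offset=3
L1[0] = 0
L2[0][3] = 72
paddr = 72 * 16 + 3 = 1155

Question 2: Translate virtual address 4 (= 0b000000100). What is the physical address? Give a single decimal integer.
Answer: 948

Derivation:
vaddr = 4 = 0b000000100
Split: l1_idx=0, l2_idx=0, offset=4
L1[0] = 0
L2[0][0] = 59
paddr = 59 * 16 + 4 = 948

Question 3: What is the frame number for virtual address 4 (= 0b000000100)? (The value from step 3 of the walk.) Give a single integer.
vaddr = 4: l1_idx=0, l2_idx=0
L1[0] = 0; L2[0][0] = 59

Answer: 59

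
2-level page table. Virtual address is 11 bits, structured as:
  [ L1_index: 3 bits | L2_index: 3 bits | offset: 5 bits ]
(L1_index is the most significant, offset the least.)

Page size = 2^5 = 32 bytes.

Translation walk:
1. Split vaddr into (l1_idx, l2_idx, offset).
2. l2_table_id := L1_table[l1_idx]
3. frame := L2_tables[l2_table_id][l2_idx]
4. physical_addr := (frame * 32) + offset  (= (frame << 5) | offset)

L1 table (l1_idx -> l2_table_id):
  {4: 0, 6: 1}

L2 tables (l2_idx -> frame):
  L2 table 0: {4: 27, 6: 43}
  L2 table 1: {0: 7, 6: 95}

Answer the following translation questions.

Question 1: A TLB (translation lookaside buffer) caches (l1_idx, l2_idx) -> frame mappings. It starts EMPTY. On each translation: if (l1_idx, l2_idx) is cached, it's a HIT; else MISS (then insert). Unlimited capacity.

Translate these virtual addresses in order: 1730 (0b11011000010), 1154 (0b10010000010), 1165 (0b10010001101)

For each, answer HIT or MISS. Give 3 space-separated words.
vaddr=1730: (6,6) not in TLB -> MISS, insert
vaddr=1154: (4,4) not in TLB -> MISS, insert
vaddr=1165: (4,4) in TLB -> HIT

Answer: MISS MISS HIT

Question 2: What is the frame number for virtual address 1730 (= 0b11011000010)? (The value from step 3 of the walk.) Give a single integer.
Answer: 95

Derivation:
vaddr = 1730: l1_idx=6, l2_idx=6
L1[6] = 1; L2[1][6] = 95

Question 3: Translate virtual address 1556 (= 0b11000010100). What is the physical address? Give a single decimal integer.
vaddr = 1556 = 0b11000010100
Split: l1_idx=6, l2_idx=0, offset=20
L1[6] = 1
L2[1][0] = 7
paddr = 7 * 32 + 20 = 244

Answer: 244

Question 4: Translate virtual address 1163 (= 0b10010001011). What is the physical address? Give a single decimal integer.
Answer: 875

Derivation:
vaddr = 1163 = 0b10010001011
Split: l1_idx=4, l2_idx=4, offset=11
L1[4] = 0
L2[0][4] = 27
paddr = 27 * 32 + 11 = 875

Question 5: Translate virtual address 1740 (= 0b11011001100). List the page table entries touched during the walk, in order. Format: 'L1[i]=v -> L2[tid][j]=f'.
Answer: L1[6]=1 -> L2[1][6]=95

Derivation:
vaddr = 1740 = 0b11011001100
Split: l1_idx=6, l2_idx=6, offset=12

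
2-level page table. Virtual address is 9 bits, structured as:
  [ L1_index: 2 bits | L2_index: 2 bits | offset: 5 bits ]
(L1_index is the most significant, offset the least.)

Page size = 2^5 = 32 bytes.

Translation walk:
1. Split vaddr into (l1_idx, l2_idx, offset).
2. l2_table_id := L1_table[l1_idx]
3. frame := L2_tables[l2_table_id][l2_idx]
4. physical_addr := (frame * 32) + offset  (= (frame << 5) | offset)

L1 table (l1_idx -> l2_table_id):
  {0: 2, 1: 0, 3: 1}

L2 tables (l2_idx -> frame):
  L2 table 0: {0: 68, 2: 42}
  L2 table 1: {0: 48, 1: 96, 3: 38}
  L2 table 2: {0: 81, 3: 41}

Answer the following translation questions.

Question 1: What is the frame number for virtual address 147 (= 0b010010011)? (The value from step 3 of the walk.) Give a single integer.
Answer: 68

Derivation:
vaddr = 147: l1_idx=1, l2_idx=0
L1[1] = 0; L2[0][0] = 68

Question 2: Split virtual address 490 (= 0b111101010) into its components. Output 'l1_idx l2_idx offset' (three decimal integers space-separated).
Answer: 3 3 10

Derivation:
vaddr = 490 = 0b111101010
  top 2 bits -> l1_idx = 3
  next 2 bits -> l2_idx = 3
  bottom 5 bits -> offset = 10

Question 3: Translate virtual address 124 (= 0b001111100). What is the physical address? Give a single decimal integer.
vaddr = 124 = 0b001111100
Split: l1_idx=0, l2_idx=3, offset=28
L1[0] = 2
L2[2][3] = 41
paddr = 41 * 32 + 28 = 1340

Answer: 1340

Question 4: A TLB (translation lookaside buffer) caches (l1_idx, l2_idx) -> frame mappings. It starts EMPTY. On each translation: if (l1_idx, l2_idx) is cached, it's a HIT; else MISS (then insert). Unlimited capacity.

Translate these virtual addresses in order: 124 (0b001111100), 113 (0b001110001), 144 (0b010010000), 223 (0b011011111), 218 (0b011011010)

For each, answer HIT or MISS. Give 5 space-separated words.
vaddr=124: (0,3) not in TLB -> MISS, insert
vaddr=113: (0,3) in TLB -> HIT
vaddr=144: (1,0) not in TLB -> MISS, insert
vaddr=223: (1,2) not in TLB -> MISS, insert
vaddr=218: (1,2) in TLB -> HIT

Answer: MISS HIT MISS MISS HIT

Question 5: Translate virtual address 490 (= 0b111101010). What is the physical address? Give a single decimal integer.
Answer: 1226

Derivation:
vaddr = 490 = 0b111101010
Split: l1_idx=3, l2_idx=3, offset=10
L1[3] = 1
L2[1][3] = 38
paddr = 38 * 32 + 10 = 1226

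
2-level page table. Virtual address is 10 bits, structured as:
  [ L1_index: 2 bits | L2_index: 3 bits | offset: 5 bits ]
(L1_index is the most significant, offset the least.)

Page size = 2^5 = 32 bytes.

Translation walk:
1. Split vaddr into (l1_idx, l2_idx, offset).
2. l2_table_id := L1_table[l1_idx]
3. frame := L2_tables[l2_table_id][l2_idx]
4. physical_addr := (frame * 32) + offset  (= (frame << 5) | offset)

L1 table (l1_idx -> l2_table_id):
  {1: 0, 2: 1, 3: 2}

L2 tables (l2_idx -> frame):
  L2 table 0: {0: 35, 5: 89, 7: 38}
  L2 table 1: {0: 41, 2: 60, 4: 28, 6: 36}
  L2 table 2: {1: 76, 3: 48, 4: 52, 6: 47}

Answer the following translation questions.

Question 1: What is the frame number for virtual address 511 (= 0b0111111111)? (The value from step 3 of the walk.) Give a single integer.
vaddr = 511: l1_idx=1, l2_idx=7
L1[1] = 0; L2[0][7] = 38

Answer: 38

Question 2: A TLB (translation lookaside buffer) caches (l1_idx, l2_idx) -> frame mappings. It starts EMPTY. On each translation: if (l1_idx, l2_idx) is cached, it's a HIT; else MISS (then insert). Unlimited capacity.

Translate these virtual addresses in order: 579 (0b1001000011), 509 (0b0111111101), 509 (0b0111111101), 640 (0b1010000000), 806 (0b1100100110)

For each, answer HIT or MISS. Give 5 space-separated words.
Answer: MISS MISS HIT MISS MISS

Derivation:
vaddr=579: (2,2) not in TLB -> MISS, insert
vaddr=509: (1,7) not in TLB -> MISS, insert
vaddr=509: (1,7) in TLB -> HIT
vaddr=640: (2,4) not in TLB -> MISS, insert
vaddr=806: (3,1) not in TLB -> MISS, insert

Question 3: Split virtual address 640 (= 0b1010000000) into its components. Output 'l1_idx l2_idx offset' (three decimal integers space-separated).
Answer: 2 4 0

Derivation:
vaddr = 640 = 0b1010000000
  top 2 bits -> l1_idx = 2
  next 3 bits -> l2_idx = 4
  bottom 5 bits -> offset = 0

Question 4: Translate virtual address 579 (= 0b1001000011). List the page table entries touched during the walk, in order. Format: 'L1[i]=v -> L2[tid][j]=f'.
vaddr = 579 = 0b1001000011
Split: l1_idx=2, l2_idx=2, offset=3

Answer: L1[2]=1 -> L2[1][2]=60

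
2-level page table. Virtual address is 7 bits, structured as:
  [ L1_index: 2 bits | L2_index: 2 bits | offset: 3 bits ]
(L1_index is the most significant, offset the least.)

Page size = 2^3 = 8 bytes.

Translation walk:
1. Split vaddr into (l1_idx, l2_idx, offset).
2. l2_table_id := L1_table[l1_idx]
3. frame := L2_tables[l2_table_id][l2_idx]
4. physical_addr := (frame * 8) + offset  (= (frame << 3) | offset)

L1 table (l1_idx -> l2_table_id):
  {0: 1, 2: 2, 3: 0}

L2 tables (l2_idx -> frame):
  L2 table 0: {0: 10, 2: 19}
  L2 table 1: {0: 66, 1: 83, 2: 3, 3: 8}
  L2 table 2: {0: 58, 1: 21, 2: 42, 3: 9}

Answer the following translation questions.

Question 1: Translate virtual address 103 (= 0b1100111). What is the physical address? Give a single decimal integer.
Answer: 87

Derivation:
vaddr = 103 = 0b1100111
Split: l1_idx=3, l2_idx=0, offset=7
L1[3] = 0
L2[0][0] = 10
paddr = 10 * 8 + 7 = 87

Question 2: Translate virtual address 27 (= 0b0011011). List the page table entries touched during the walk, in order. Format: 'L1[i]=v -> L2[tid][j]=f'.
Answer: L1[0]=1 -> L2[1][3]=8

Derivation:
vaddr = 27 = 0b0011011
Split: l1_idx=0, l2_idx=3, offset=3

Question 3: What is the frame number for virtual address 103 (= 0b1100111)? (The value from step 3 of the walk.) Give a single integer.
vaddr = 103: l1_idx=3, l2_idx=0
L1[3] = 0; L2[0][0] = 10

Answer: 10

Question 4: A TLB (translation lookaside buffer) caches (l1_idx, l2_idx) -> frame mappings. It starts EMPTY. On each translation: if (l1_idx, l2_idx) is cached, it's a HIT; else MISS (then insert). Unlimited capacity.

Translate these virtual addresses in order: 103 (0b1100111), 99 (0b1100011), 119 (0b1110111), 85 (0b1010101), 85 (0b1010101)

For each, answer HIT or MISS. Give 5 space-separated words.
Answer: MISS HIT MISS MISS HIT

Derivation:
vaddr=103: (3,0) not in TLB -> MISS, insert
vaddr=99: (3,0) in TLB -> HIT
vaddr=119: (3,2) not in TLB -> MISS, insert
vaddr=85: (2,2) not in TLB -> MISS, insert
vaddr=85: (2,2) in TLB -> HIT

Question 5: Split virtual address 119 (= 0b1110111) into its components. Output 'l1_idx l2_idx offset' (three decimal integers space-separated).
Answer: 3 2 7

Derivation:
vaddr = 119 = 0b1110111
  top 2 bits -> l1_idx = 3
  next 2 bits -> l2_idx = 2
  bottom 3 bits -> offset = 7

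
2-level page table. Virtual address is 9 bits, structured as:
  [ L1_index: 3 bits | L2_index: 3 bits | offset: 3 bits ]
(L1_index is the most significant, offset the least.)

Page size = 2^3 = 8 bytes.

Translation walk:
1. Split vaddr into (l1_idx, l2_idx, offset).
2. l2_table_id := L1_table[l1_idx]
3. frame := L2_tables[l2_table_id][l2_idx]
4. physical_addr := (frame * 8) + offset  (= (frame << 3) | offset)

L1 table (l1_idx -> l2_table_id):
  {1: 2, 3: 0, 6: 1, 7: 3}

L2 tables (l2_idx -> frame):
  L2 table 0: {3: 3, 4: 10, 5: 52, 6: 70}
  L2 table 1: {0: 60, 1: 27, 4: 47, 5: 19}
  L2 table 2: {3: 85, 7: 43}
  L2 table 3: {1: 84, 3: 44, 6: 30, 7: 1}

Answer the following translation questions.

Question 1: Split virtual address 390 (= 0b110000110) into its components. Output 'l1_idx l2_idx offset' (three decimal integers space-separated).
vaddr = 390 = 0b110000110
  top 3 bits -> l1_idx = 6
  next 3 bits -> l2_idx = 0
  bottom 3 bits -> offset = 6

Answer: 6 0 6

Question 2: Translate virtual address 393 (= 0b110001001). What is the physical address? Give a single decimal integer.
Answer: 217

Derivation:
vaddr = 393 = 0b110001001
Split: l1_idx=6, l2_idx=1, offset=1
L1[6] = 1
L2[1][1] = 27
paddr = 27 * 8 + 1 = 217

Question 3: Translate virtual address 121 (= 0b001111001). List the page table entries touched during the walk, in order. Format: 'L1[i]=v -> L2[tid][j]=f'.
vaddr = 121 = 0b001111001
Split: l1_idx=1, l2_idx=7, offset=1

Answer: L1[1]=2 -> L2[2][7]=43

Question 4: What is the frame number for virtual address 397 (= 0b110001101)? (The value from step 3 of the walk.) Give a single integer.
vaddr = 397: l1_idx=6, l2_idx=1
L1[6] = 1; L2[1][1] = 27

Answer: 27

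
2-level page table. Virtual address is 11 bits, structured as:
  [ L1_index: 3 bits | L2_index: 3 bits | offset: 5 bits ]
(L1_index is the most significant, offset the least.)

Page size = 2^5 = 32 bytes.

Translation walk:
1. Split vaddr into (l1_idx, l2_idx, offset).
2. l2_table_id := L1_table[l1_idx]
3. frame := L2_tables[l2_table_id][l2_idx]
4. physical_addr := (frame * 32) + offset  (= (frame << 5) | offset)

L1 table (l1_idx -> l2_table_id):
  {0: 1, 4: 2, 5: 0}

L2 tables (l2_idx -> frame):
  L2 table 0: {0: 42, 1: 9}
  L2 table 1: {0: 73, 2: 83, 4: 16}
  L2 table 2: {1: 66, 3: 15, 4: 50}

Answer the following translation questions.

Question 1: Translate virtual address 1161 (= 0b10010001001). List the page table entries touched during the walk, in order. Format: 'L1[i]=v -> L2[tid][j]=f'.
Answer: L1[4]=2 -> L2[2][4]=50

Derivation:
vaddr = 1161 = 0b10010001001
Split: l1_idx=4, l2_idx=4, offset=9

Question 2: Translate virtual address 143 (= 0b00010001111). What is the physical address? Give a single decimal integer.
Answer: 527

Derivation:
vaddr = 143 = 0b00010001111
Split: l1_idx=0, l2_idx=4, offset=15
L1[0] = 1
L2[1][4] = 16
paddr = 16 * 32 + 15 = 527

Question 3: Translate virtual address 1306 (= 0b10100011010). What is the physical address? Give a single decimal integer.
vaddr = 1306 = 0b10100011010
Split: l1_idx=5, l2_idx=0, offset=26
L1[5] = 0
L2[0][0] = 42
paddr = 42 * 32 + 26 = 1370

Answer: 1370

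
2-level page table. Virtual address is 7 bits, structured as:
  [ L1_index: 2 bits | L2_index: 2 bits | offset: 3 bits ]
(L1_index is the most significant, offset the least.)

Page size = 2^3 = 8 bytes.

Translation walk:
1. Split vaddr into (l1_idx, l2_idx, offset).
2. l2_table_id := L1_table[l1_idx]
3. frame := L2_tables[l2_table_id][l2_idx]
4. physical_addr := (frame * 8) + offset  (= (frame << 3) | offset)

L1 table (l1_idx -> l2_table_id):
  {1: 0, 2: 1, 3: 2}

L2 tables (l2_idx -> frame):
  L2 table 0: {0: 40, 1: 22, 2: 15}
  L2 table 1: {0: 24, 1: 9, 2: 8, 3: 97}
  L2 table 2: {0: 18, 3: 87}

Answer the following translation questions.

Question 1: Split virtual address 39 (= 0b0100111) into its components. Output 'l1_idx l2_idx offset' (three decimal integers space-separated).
vaddr = 39 = 0b0100111
  top 2 bits -> l1_idx = 1
  next 2 bits -> l2_idx = 0
  bottom 3 bits -> offset = 7

Answer: 1 0 7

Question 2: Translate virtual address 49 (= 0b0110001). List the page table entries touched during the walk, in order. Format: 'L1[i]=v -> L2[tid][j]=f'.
vaddr = 49 = 0b0110001
Split: l1_idx=1, l2_idx=2, offset=1

Answer: L1[1]=0 -> L2[0][2]=15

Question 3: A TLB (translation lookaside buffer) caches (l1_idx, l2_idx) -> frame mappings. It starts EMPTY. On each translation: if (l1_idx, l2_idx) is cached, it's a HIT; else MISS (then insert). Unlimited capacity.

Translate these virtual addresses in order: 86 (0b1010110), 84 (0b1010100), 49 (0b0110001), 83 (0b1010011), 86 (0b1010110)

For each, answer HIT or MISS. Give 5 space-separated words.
vaddr=86: (2,2) not in TLB -> MISS, insert
vaddr=84: (2,2) in TLB -> HIT
vaddr=49: (1,2) not in TLB -> MISS, insert
vaddr=83: (2,2) in TLB -> HIT
vaddr=86: (2,2) in TLB -> HIT

Answer: MISS HIT MISS HIT HIT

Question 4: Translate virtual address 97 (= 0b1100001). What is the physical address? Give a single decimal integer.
vaddr = 97 = 0b1100001
Split: l1_idx=3, l2_idx=0, offset=1
L1[3] = 2
L2[2][0] = 18
paddr = 18 * 8 + 1 = 145

Answer: 145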